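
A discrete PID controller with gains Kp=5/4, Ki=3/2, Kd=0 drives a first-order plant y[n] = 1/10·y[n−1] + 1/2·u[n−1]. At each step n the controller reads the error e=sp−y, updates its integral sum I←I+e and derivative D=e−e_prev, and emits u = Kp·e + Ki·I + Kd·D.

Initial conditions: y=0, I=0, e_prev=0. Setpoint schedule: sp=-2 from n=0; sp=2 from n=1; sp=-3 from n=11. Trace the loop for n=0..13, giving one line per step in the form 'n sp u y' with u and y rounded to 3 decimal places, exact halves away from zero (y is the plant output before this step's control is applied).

(exact arithmetic carried between steps; '≈' marks a value shown rounded to 6 d.p. or computed from one; I and e_prev carry over from the previous line; the table rounds u and y to 3 d.p., halves away from zero)
n=0: y=0, sp=-2, e=sp−y=-2; I=-2, D=e−e_prev=-2; u=5/4·(-2)+3/2·(-2)+0·(-2)=-5.5; next y=1/10·0+1/2·(-5.5)=-2.75
n=1: y=-2.75, sp=2, e=sp−y=4.75; I=2.75, D=e−e_prev=6.75; u=5/4·4.75+3/2·2.75+0·6.75=10.0625; next y=1/10·(-2.75)+1/2·10.0625=4.75625
n=2: y=4.75625, sp=2, e=sp−y=-2.75625; I=-0.00625, D=e−e_prev=-7.50625; u=5/4·(-2.75625)+3/2·(-0.00625)+0·(-7.50625)≈-3.454688; next y=1/10·4.75625+1/2·(-3.454688)≈-1.251719
n=3: y≈-1.251719, sp=2, e=sp−y≈3.251719; I≈3.245469, D=e−e_prev≈6.007969; u=5/4·3.251719+3/2·3.245469+0·6.007969≈8.932852; next y=1/10·(-1.251719)+1/2·8.932852≈4.341254
n=4: y≈4.341254, sp=2, e=sp−y≈-2.341254; I≈0.904215, D=e−e_prev≈-5.592973; u=5/4·(-2.341254)+3/2·0.904215+0·(-5.592973)≈-1.570245; next y=1/10·4.341254+1/2·(-1.570245)≈-0.350997
n=5: y≈-0.350997, sp=2, e=sp−y≈2.350997; I≈3.255212, D=e−e_prev≈4.692251; u=5/4·2.350997+3/2·3.255212+0·4.692251≈7.821564; next y=1/10·(-0.350997)+1/2·7.821564≈3.875683
n=6: y≈3.875683, sp=2, e=sp−y≈-1.875683; I≈1.379529, D=e−e_prev≈-4.226680; u=5/4·(-1.875683)+3/2·1.379529+0·(-4.226680)≈-0.275309; next y=1/10·3.875683+1/2·(-0.275309)≈0.249914
n=7: y≈0.249914, sp=2, e=sp−y≈1.750086; I≈3.129616, D=e−e_prev≈3.625769; u=5/4·1.750086+3/2·3.129616+0·3.625769≈6.882031; next y=1/10·0.249914+1/2·6.882031≈3.466007
n=8: y≈3.466007, sp=2, e=sp−y≈-1.466007; I≈1.663609, D=e−e_prev≈-3.216093; u=5/4·(-1.466007)+3/2·1.663609+0·(-3.216093)≈0.662904; next y=1/10·3.466007+1/2·0.662904≈0.678053
n=9: y≈0.678053, sp=2, e=sp−y≈1.321947; I≈2.985556, D=e−e_prev≈2.787954; u=5/4·1.321947+3/2·2.985556+0·2.787954≈6.130768; next y=1/10·0.678053+1/2·6.130768≈3.133189
n=10: y≈3.133189, sp=2, e=sp−y≈-1.133189; I≈1.852367, D=e−e_prev≈-2.455136; u=5/4·(-1.133189)+3/2·1.852367+0·(-2.455136)≈1.362064; next y=1/10·3.133189+1/2·1.362064≈0.994351
n=11: y≈0.994351, sp=-3, e=sp−y≈-3.994351; I≈-2.141984, D=e−e_prev≈-2.861162; u=5/4·(-3.994351)+3/2·(-2.141984)+0·(-2.861162)≈-8.205914; next y=1/10·0.994351+1/2·(-8.205914)≈-4.003522
n=12: y≈-4.003522, sp=-3, e=sp−y≈1.003522; I≈-1.138462, D=e−e_prev≈4.997873; u=5/4·1.003522+3/2·(-1.138462)+0·4.997873≈-0.453290; next y=1/10·(-4.003522)+1/2·(-0.453290)≈-0.626997
n=13: y≈-0.626997, sp=-3, e=sp−y≈-2.373003; I≈-3.511465, D=e−e_prev≈-3.376525; u=5/4·(-2.373003)+3/2·(-3.511465)+0·(-3.376525)≈-8.233450; next y=1/10·(-0.626997)+1/2·(-8.233450)≈-4.179425

0 -2 -5.500 0.000
1 2 10.063 -2.750
2 2 -3.455 4.756
3 2 8.933 -1.252
4 2 -1.570 4.341
5 2 7.822 -0.351
6 2 -0.275 3.876
7 2 6.882 0.250
8 2 0.663 3.466
9 2 6.131 0.678
10 2 1.362 3.133
11 -3 -8.206 0.994
12 -3 -0.453 -4.004
13 -3 -8.233 -0.627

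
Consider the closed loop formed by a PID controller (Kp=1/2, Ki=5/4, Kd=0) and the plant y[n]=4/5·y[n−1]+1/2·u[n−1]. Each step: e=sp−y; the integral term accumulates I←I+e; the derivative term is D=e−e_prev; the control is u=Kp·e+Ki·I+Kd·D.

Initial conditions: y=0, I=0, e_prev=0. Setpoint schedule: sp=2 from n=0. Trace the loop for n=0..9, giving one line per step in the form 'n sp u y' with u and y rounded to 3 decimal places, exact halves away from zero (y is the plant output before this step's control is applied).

0 2 3.500 0.000
1 2 2.938 1.750
2 2 1.292 2.869
3 2 0.080 2.941
4 2 -0.137 2.393
5 2 0.329 1.846
6 2 0.880 1.641
7 2 1.133 1.753
8 2 1.064 1.969
9 2 0.861 2.107

(exact arithmetic carried between steps; '≈' marks a value shown rounded to 6 d.p. or computed from one; I and e_prev carry over from the previous line; the table rounds u and y to 3 d.p., halves away from zero)
n=0: y=0, sp=2, e=sp−y=2; I=2, D=e−e_prev=2; u=1/2·2+5/4·2+0·2=3.5; next y=4/5·0+1/2·3.5=1.75
n=1: y=1.75, sp=2, e=sp−y=0.25; I=2.25, D=e−e_prev=-1.75; u=1/2·0.25+5/4·2.25+0·(-1.75)=2.9375; next y=4/5·1.75+1/2·2.9375=2.86875
n=2: y=2.86875, sp=2, e=sp−y=-0.86875; I=1.38125, D=e−e_prev=-1.11875; u=1/2·(-0.86875)+5/4·1.38125+0·(-1.11875)≈1.292188; next y=4/5·2.86875+1/2·1.292188≈2.941094
n=3: y≈2.941094, sp=2, e=sp−y≈-0.941094; I≈0.440156, D=e−e_prev≈-0.072344; u=1/2·(-0.941094)+5/4·0.440156+0·(-0.072344)≈0.079648; next y=4/5·2.941094+1/2·0.079648≈2.392699
n=4: y≈2.392699, sp=2, e=sp−y≈-0.392699; I≈0.047457, D=e−e_prev≈0.548395; u=1/2·(-0.392699)+5/4·0.047457+0·0.548395≈-0.137028; next y=4/5·2.392699+1/2·(-0.137028)≈1.845645
n=5: y≈1.845645, sp=2, e=sp−y≈0.154355; I≈0.201812, D=e−e_prev≈0.547054; u=1/2·0.154355+5/4·0.201812+0·0.547054≈0.329442; next y=4/5·1.845645+1/2·0.329442≈1.641237
n=6: y≈1.641237, sp=2, e=sp−y≈0.358763; I≈0.560575, D=e−e_prev≈0.204408; u=1/2·0.358763+5/4·0.560575+0·0.204408≈0.880100; next y=4/5·1.641237+1/2·0.880100≈1.753040
n=7: y≈1.753040, sp=2, e=sp−y≈0.246960; I≈0.807535, D=e−e_prev≈-0.111802; u=1/2·0.246960+5/4·0.807535+0·(-0.111802)≈1.132899; next y=4/5·1.753040+1/2·1.132899≈1.968881
n=8: y≈1.968881, sp=2, e=sp−y≈0.031119; I≈0.838654, D=e−e_prev≈-0.215842; u=1/2·0.031119+5/4·0.838654+0·(-0.215842)≈1.063877; next y=4/5·1.968881+1/2·1.063877≈2.107043
n=9: y≈2.107043, sp=2, e=sp−y≈-0.107043; I≈0.731611, D=e−e_prev≈-0.138162; u=1/2·(-0.107043)+5/4·0.731611+0·(-0.138162)≈0.860992; next y=4/5·2.107043+1/2·0.860992≈2.116130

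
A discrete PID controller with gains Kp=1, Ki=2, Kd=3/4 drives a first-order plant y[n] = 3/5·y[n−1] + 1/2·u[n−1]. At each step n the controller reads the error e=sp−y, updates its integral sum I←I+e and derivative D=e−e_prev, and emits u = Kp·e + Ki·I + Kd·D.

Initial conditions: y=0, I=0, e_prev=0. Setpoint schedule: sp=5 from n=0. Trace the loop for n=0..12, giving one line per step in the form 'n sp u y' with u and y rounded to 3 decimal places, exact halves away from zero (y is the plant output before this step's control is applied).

(exact arithmetic carried between steps; '≈' marks a value shown rounded to 6 d.p. or computed from one; I and e_prev carry over from the previous line; the table rounds u and y to 3 d.p., halves away from zero)
n=0: y=0, sp=5, e=sp−y=5; I=5, D=e−e_prev=5; u=1·5+2·5+3/4·5=18.75; next y=3/5·0+1/2·18.75=9.375
n=1: y=9.375, sp=5, e=sp−y=-4.375; I=0.625, D=e−e_prev=-9.375; u=1·(-4.375)+2·0.625+3/4·(-9.375)=-10.15625; next y=3/5·9.375+1/2·(-10.15625)=0.546875
n=2: y=0.546875, sp=5, e=sp−y=4.453125; I=5.078125, D=e−e_prev=8.828125; u=1·4.453125+2·5.078125+3/4·8.828125≈21.230469; next y=3/5·0.546875+1/2·21.230469≈10.943359
n=3: y≈10.943359, sp=5, e=sp−y≈-5.943359; I≈-0.865234, D=e−e_prev≈-10.396484; u=1·(-5.943359)+2·(-0.865234)+3/4·(-10.396484)≈-15.471191; next y=3/5·10.943359+1/2·(-15.471191)≈-1.169580
n=4: y≈-1.169580, sp=5, e=sp−y≈6.169580; I≈5.304346, D=e−e_prev≈12.112939; u=1·6.169580+2·5.304346+3/4·12.112939≈25.862976; next y=3/5·(-1.169580)+1/2·25.862976≈12.229740
n=5: y≈12.229740, sp=5, e=sp−y≈-7.229740; I≈-1.925394, D=e−e_prev≈-13.399320; u=1·(-7.229740)+2·(-1.925394)+3/4·(-13.399320)≈-21.130019; next y=3/5·12.229740+1/2·(-21.130019)≈-3.227165
n=6: y≈-3.227165, sp=5, e=sp−y≈8.227165; I≈6.301771, D=e−e_prev≈15.456905; u=1·8.227165+2·6.301771+3/4·15.456905≈32.423386; next y=3/5·(-3.227165)+1/2·32.423386≈14.275394
n=7: y≈14.275394, sp=5, e=sp−y≈-9.275394; I≈-2.973623, D=e−e_prev≈-17.502559; u=1·(-9.275394)+2·(-2.973623)+3/4·(-17.502559)≈-28.349559; next y=3/5·14.275394+1/2·(-28.349559)≈-5.609543
n=8: y≈-5.609543, sp=5, e=sp−y≈10.609543; I≈7.635920, D=e−e_prev≈19.884937; u=1·10.609543+2·7.635920+3/4·19.884937≈40.795087; next y=3/5·(-5.609543)+1/2·40.795087≈17.031817
n=9: y≈17.031817, sp=5, e=sp−y≈-12.031817; I≈-4.395897, D=e−e_prev≈-22.641361; u=1·(-12.031817)+2·(-4.395897)+3/4·(-22.641361)≈-37.804632; next y=3/5·17.031817+1/2·(-37.804632)≈-8.683226
n=10: y≈-8.683226, sp=5, e=sp−y≈13.683226; I≈9.287329, D=e−e_prev≈25.715043; u=1·13.683226+2·9.287329+3/4·25.715043≈51.544165; next y=3/5·(-8.683226)+1/2·51.544165≈20.562147
n=11: y≈20.562147, sp=5, e=sp−y≈-15.562147; I≈-6.274819, D=e−e_prev≈-29.245373; u=1·(-15.562147)+2·(-6.274819)+3/4·(-29.245373)≈-50.045814; next y=3/5·20.562147+1/2·(-50.045814)≈-12.685619
n=12: y≈-12.685619, sp=5, e=sp−y≈17.685619; I≈11.410800, D=e−e_prev≈33.247766; u=1·17.685619+2·11.410800+3/4·33.247766≈65.443043; next y=3/5·(-12.685619)+1/2·65.443043≈25.110150

0 5 18.750 0.000
1 5 -10.156 9.375
2 5 21.230 0.547
3 5 -15.471 10.943
4 5 25.863 -1.170
5 5 -21.130 12.230
6 5 32.423 -3.227
7 5 -28.350 14.275
8 5 40.795 -5.610
9 5 -37.805 17.032
10 5 51.544 -8.683
11 5 -50.046 20.562
12 5 65.443 -12.686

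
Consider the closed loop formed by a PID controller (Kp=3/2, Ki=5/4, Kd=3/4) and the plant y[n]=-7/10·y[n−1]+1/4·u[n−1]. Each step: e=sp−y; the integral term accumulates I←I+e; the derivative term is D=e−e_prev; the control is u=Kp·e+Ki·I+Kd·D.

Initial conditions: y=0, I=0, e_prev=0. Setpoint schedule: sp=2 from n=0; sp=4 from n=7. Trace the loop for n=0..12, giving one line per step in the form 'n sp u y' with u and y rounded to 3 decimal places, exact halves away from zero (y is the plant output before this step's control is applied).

0 2 7.000 0.000
1 2 1.875 1.750
2 2 12.272 -0.756
3 2 -1.400 3.597
4 2 22.498 -2.868
5 2 -13.017 7.632
6 2 44.619 -8.597
7 4 -37.499 17.173
8 4 98.851 -21.396
9 4 -112.129 39.690
10 4 223.339 -55.815
11 4 -301.042 94.905
12 4 526.464 -141.694

(exact arithmetic carried between steps; '≈' marks a value shown rounded to 6 d.p. or computed from one; I and e_prev carry over from the previous line; the table rounds u and y to 3 d.p., halves away from zero)
n=0: y=0, sp=2, e=sp−y=2; I=2, D=e−e_prev=2; u=3/2·2+5/4·2+3/4·2=7; next y=-7/10·0+1/4·7=1.75
n=1: y=1.75, sp=2, e=sp−y=0.25; I=2.25, D=e−e_prev=-1.75; u=3/2·0.25+5/4·2.25+3/4·(-1.75)=1.875; next y=-7/10·1.75+1/4·1.875=-0.75625
n=2: y=-0.75625, sp=2, e=sp−y=2.75625; I=5.00625, D=e−e_prev=2.50625; u=3/2·2.75625+5/4·5.00625+3/4·2.50625=12.271875; next y=-7/10·(-0.75625)+1/4·12.271875≈3.597344
n=3: y≈3.597344, sp=2, e=sp−y≈-1.597344; I≈3.408906, D=e−e_prev≈-4.353594; u=3/2·(-1.597344)+5/4·3.408906+3/4·(-4.353594)≈-1.400078; next y=-7/10·3.597344+1/4·(-1.400078)≈-2.868160
n=4: y≈-2.868160, sp=2, e=sp−y≈4.868160; I≈8.277066, D=e−e_prev≈6.465504; u=3/2·4.868160+5/4·8.277066+3/4·6.465504≈22.497701; next y=-7/10·(-2.868160)+1/4·22.497701≈7.632137
n=5: y≈7.632137, sp=2, e=sp−y≈-5.632137; I≈2.644929, D=e−e_prev≈-10.500298; u=3/2·(-5.632137)+5/4·2.644929+3/4·(-10.500298)≈-13.017268; next y=-7/10·7.632137+1/4·(-13.017268)≈-8.596813
n=6: y≈-8.596813, sp=2, e=sp−y≈10.596813; I≈13.241742, D=e−e_prev≈16.228951; u=3/2·10.596813+5/4·13.241742+3/4·16.228951≈44.619110; next y=-7/10·(-8.596813)+1/4·44.619110≈17.172547
n=7: y≈17.172547, sp=4, e=sp−y≈-13.172547; I≈0.069195, D=e−e_prev≈-23.769360; u=3/2·(-13.172547)+5/4·0.069195+3/4·(-23.769360)≈-37.499346; next y=-7/10·17.172547+1/4·(-37.499346)≈-21.395619
n=8: y≈-21.395619, sp=4, e=sp−y≈25.395619; I≈25.464815, D=e−e_prev≈38.568166; u=3/2·25.395619+5/4·25.464815+3/4·38.568166≈98.850572; next y=-7/10·(-21.395619)+1/4·98.850572≈39.689577
n=9: y≈39.689577, sp=4, e=sp−y≈-35.689577; I≈-10.224762, D=e−e_prev≈-61.085196; u=3/2·(-35.689577)+5/4·(-10.224762)+3/4·(-61.085196)≈-112.129214; next y=-7/10·39.689577+1/4·(-112.129214)≈-55.815007
n=10: y≈-55.815007, sp=4, e=sp−y≈59.815007; I≈49.590245, D=e−e_prev≈95.504584; u=3/2·59.815007+5/4·49.590245+3/4·95.504584≈223.338755; next y=-7/10·(-55.815007)+1/4·223.338755≈94.905194
n=11: y≈94.905194, sp=4, e=sp−y≈-90.905194; I≈-41.314948, D=e−e_prev≈-150.720201; u=3/2·(-90.905194)+5/4·(-41.314948)+3/4·(-150.720201)≈-301.041626; next y=-7/10·94.905194+1/4·(-301.041626)≈-141.694042
n=12: y≈-141.694042, sp=4, e=sp−y≈145.694042; I≈104.379094, D=e−e_prev≈236.599236; u=3/2·145.694042+5/4·104.379094+3/4·236.599236≈526.464357; next y=-7/10·(-141.694042)+1/4·526.464357≈230.801919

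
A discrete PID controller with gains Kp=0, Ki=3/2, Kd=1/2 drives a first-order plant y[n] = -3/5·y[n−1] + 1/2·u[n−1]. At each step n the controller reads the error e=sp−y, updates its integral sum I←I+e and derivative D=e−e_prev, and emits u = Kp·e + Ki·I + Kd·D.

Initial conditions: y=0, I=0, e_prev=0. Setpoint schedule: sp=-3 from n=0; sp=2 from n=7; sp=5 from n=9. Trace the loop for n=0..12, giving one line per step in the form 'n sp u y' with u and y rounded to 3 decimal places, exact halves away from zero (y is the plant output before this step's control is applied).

0 -3 -6.000 0.000
1 -3 -3.000 -3.000
2 -3 -11.100 0.300
3 -3 -2.340 -5.730
4 -3 -17.256 2.268
5 -3 3.355 -9.989
6 -3 -27.609 7.671
7 2 27.370 -18.407
8 2 -43.831 24.729
9 5 72.607 -36.753
10 5 -87.221 58.355
11 5 154.258 -78.624
12 5 -194.650 124.303

(exact arithmetic carried between steps; '≈' marks a value shown rounded to 6 d.p. or computed from one; I and e_prev carry over from the previous line; the table rounds u and y to 3 d.p., halves away from zero)
n=0: y=0, sp=-3, e=sp−y=-3; I=-3, D=e−e_prev=-3; u=0·(-3)+3/2·(-3)+1/2·(-3)=-6; next y=-3/5·0+1/2·(-6)=-3
n=1: y=-3, sp=-3, e=sp−y=0; I=-3, D=e−e_prev=3; u=0·0+3/2·(-3)+1/2·3=-3; next y=-3/5·(-3)+1/2·(-3)=0.3
n=2: y=0.3, sp=-3, e=sp−y=-3.3; I=-6.3, D=e−e_prev=-3.3; u=0·(-3.3)+3/2·(-6.3)+1/2·(-3.3)=-11.1; next y=-3/5·0.3+1/2·(-11.1)=-5.73
n=3: y=-5.73, sp=-3, e=sp−y=2.73; I=-3.57, D=e−e_prev=6.03; u=0·2.73+3/2·(-3.57)+1/2·6.03=-2.34; next y=-3/5·(-5.73)+1/2·(-2.34)=2.268
n=4: y=2.268, sp=-3, e=sp−y=-5.268; I=-8.838, D=e−e_prev=-7.998; u=0·(-5.268)+3/2·(-8.838)+1/2·(-7.998)=-17.256; next y=-3/5·2.268+1/2·(-17.256)=-9.9888
n=5: y=-9.9888, sp=-3, e=sp−y=6.9888; I=-1.8492, D=e−e_prev=12.2568; u=0·6.9888+3/2·(-1.8492)+1/2·12.2568=3.3546; next y=-3/5·(-9.9888)+1/2·3.3546=7.67058
n=6: y=7.67058, sp=-3, e=sp−y=-10.67058; I=-12.51978, D=e−e_prev=-17.65938; u=0·(-10.67058)+3/2·(-12.51978)+1/2·(-17.65938)=-27.60936; next y=-3/5·7.67058+1/2·(-27.60936)=-18.407028
n=7: y=-18.407028, sp=2, e=sp−y=20.407028; I=7.887248, D=e−e_prev=31.077608; u=0·20.407028+3/2·7.887248+1/2·31.077608=27.369676; next y=-3/5·(-18.407028)+1/2·27.369676≈24.729055
n=8: y≈24.729055, sp=2, e=sp−y≈-22.729055; I≈-14.841807, D=e−e_prev≈-43.136083; u=0·(-22.729055)+3/2·(-14.841807)+1/2·(-43.136083)≈-43.830752; next y=-3/5·24.729055+1/2·(-43.830752)≈-36.752809
n=9: y≈-36.752809, sp=5, e=sp−y≈41.752809; I≈26.911002, D=e−e_prev≈64.481863; u=0·41.752809+3/2·26.911002+1/2·64.481863≈72.607435; next y=-3/5·(-36.752809)+1/2·72.607435≈58.355402
n=10: y≈58.355402, sp=5, e=sp−y≈-53.355402; I≈-26.444401, D=e−e_prev≈-95.108211; u=0·(-53.355402)+3/2·(-26.444401)+1/2·(-95.108211)≈-87.220706; next y=-3/5·58.355402+1/2·(-87.220706)≈-78.623595
n=11: y≈-78.623595, sp=5, e=sp−y≈83.623595; I≈57.179194, D=e−e_prev≈136.978997; u=0·83.623595+3/2·57.179194+1/2·136.978997≈154.258290; next y=-3/5·(-78.623595)+1/2·154.258290≈124.303302
n=12: y≈124.303302, sp=5, e=sp−y≈-119.303302; I≈-62.124108, D=e−e_prev≈-202.926896; u=0·(-119.303302)+3/2·(-62.124108)+1/2·(-202.926896)≈-194.649610; next y=-3/5·124.303302+1/2·(-194.649610)≈-171.906786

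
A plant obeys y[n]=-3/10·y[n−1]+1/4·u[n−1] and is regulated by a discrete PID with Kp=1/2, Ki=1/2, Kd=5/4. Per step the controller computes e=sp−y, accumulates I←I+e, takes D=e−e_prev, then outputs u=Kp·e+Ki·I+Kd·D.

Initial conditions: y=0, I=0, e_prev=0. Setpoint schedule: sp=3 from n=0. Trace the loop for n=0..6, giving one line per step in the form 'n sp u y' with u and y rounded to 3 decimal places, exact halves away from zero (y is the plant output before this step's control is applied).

(exact arithmetic carried between steps; '≈' marks a value shown rounded to 6 d.p. or computed from one; I and e_prev carry over from the previous line; the table rounds u and y to 3 d.p., halves away from zero)
n=0: y=0, sp=3, e=sp−y=3; I=3, D=e−e_prev=3; u=1/2·3+1/2·3+5/4·3=6.75; next y=-3/10·0+1/4·6.75=1.6875
n=1: y=1.6875, sp=3, e=sp−y=1.3125; I=4.3125, D=e−e_prev=-1.6875; u=1/2·1.3125+1/2·4.3125+5/4·(-1.6875)=0.703125; next y=-3/10·1.6875+1/4·0.703125≈-0.330469
n=2: y≈-0.330469, sp=3, e=sp−y≈3.330469; I≈7.642969, D=e−e_prev≈2.017969; u=1/2·3.330469+1/2·7.642969+5/4·2.017969≈8.009180; next y=-3/10·(-0.330469)+1/4·8.009180≈2.101436
n=3: y≈2.101436, sp=3, e=sp−y≈0.898564; I≈8.541533, D=e−e_prev≈-2.431904; u=1/2·0.898564+1/2·8.541533+5/4·(-2.431904)≈1.680168; next y=-3/10·2.101436+1/4·1.680168≈-0.210389
n=4: y≈-0.210389, sp=3, e=sp−y≈3.210389; I≈11.751922, D=e−e_prev≈2.311824; u=1/2·3.210389+1/2·11.751922+5/4·2.311824≈10.370935; next y=-3/10·(-0.210389)+1/4·10.370935≈2.655850
n=5: y≈2.655850, sp=3, e=sp−y≈0.344150; I≈12.096071, D=e−e_prev≈-2.866239; u=1/2·0.344150+1/2·12.096071+5/4·(-2.866239)≈2.637312; next y=-3/10·2.655850+1/4·2.637312≈-0.137427
n=6: y≈-0.137427, sp=3, e=sp−y≈3.137427; I≈15.233499, D=e−e_prev≈2.793278; u=1/2·3.137427+1/2·15.233499+5/4·2.793278≈12.677060; next y=-3/10·(-0.137427)+1/4·12.677060≈3.210493

0 3 6.750 0.000
1 3 0.703 1.688
2 3 8.009 -0.330
3 3 1.680 2.101
4 3 10.371 -0.210
5 3 2.637 2.656
6 3 12.677 -0.137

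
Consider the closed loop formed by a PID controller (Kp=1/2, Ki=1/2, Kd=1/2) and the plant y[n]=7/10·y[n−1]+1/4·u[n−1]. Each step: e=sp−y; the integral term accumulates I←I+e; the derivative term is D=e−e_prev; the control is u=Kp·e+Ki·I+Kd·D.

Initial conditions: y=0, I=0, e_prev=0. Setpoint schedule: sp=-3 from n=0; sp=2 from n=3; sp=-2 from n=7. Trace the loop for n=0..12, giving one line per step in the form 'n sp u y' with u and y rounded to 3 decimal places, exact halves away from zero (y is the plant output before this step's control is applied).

0 -3 -4.500 0.000
1 -3 -2.813 -1.125
2 -3 -3.764 -1.491
3 2 3.539 -1.984
4 2 0.564 -0.504
5 2 2.118 -0.212
6 2 2.481 0.381
7 -2 -3.172 0.887
8 -2 -0.774 -0.172
9 -2 -2.005 -0.314
10 -2 -2.308 -0.721
11 -2 -2.610 -1.082
12 -2 -2.758 -1.410

(exact arithmetic carried between steps; '≈' marks a value shown rounded to 6 d.p. or computed from one; I and e_prev carry over from the previous line; the table rounds u and y to 3 d.p., halves away from zero)
n=0: y=0, sp=-3, e=sp−y=-3; I=-3, D=e−e_prev=-3; u=1/2·(-3)+1/2·(-3)+1/2·(-3)=-4.5; next y=7/10·0+1/4·(-4.5)=-1.125
n=1: y=-1.125, sp=-3, e=sp−y=-1.875; I=-4.875, D=e−e_prev=1.125; u=1/2·(-1.875)+1/2·(-4.875)+1/2·1.125=-2.8125; next y=7/10·(-1.125)+1/4·(-2.8125)=-1.490625
n=2: y=-1.490625, sp=-3, e=sp−y=-1.509375; I=-6.384375, D=e−e_prev=0.365625; u=1/2·(-1.509375)+1/2·(-6.384375)+1/2·0.365625≈-3.764063; next y=7/10·(-1.490625)+1/4·(-3.764063)≈-1.984453
n=3: y≈-1.984453, sp=2, e=sp−y≈3.984453; I≈-2.399922, D=e−e_prev≈5.493828; u=1/2·3.984453+1/2·(-2.399922)+1/2·5.493828≈3.539180; next y=7/10·(-1.984453)+1/4·3.539180≈-0.504322
n=4: y≈-0.504322, sp=2, e=sp−y≈2.504322; I≈0.104400, D=e−e_prev≈-1.480131; u=1/2·2.504322+1/2·0.104400+1/2·(-1.480131)≈0.564296; next y=7/10·(-0.504322)+1/4·0.564296≈-0.211952
n=5: y≈-0.211952, sp=2, e=sp−y≈2.211952; I≈2.316352, D=e−e_prev≈-0.292371; u=1/2·2.211952+1/2·2.316352+1/2·(-0.292371)≈2.117966; next y=7/10·(-0.211952)+1/4·2.117966≈0.381125
n=6: y≈0.381125, sp=2, e=sp−y≈1.618875; I≈3.935227, D=e−e_prev≈-0.593077; u=1/2·1.618875+1/2·3.935227+1/2·(-0.593077)≈2.480512; next y=7/10·0.381125+1/4·2.480512≈0.886916
n=7: y≈0.886916, sp=-2, e=sp−y≈-2.886916; I≈1.048311, D=e−e_prev≈-4.505790; u=1/2·(-2.886916)+1/2·1.048311+1/2·(-4.505790)≈-3.172198; next y=7/10·0.886916+1/4·(-3.172198)≈-0.172208
n=8: y≈-0.172208, sp=-2, e=sp−y≈-1.827792; I≈-0.779481, D=e−e_prev≈1.059124; u=1/2·(-1.827792)+1/2·(-0.779481)+1/2·1.059124≈-0.774074; next y=7/10·(-0.172208)+1/4·(-0.774074)≈-0.314064
n=9: y≈-0.314064, sp=-2, e=sp−y≈-1.685936; I≈-2.465417, D=e−e_prev≈0.141856; u=1/2·(-1.685936)+1/2·(-2.465417)+1/2·0.141856≈-2.004748; next y=7/10·(-0.314064)+1/4·(-2.004748)≈-0.721032
n=10: y≈-0.721032, sp=-2, e=sp−y≈-1.278968; I≈-3.744384, D=e−e_prev≈0.406968; u=1/2·(-1.278968)+1/2·(-3.744384)+1/2·0.406968≈-2.308192; next y=7/10·(-0.721032)+1/4·(-2.308192)≈-1.081771
n=11: y≈-1.081771, sp=-2, e=sp−y≈-0.918229; I≈-4.662614, D=e−e_prev≈0.360738; u=1/2·(-0.918229)+1/2·(-4.662614)+1/2·0.360738≈-2.610052; next y=7/10·(-1.081771)+1/4·(-2.610052)≈-1.409753
n=12: y≈-1.409753, sp=-2, e=sp−y≈-0.590247; I≈-5.252861, D=e−e_prev≈0.327982; u=1/2·(-0.590247)+1/2·(-5.252861)+1/2·0.327982≈-2.757563; next y=7/10·(-1.409753)+1/4·(-2.757563)≈-1.676218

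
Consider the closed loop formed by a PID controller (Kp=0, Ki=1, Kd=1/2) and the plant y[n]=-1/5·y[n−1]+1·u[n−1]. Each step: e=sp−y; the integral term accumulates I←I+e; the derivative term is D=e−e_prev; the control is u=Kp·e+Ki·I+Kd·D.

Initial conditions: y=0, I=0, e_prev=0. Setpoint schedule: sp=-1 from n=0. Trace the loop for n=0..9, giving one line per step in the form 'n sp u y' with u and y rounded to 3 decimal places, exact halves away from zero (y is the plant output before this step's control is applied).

(exact arithmetic carried between steps; '≈' marks a value shown rounded to 6 d.p. or computed from one; I and e_prev carry over from the previous line; the table rounds u and y to 3 d.p., halves away from zero)
n=0: y=0, sp=-1, e=sp−y=-1; I=-1, D=e−e_prev=-1; u=0·(-1)+1·(-1)+1/2·(-1)=-1.5; next y=-1/5·0+1·(-1.5)=-1.5
n=1: y=-1.5, sp=-1, e=sp−y=0.5; I=-0.5, D=e−e_prev=1.5; u=0·0.5+1·(-0.5)+1/2·1.5=0.25; next y=-1/5·(-1.5)+1·0.25=0.55
n=2: y=0.55, sp=-1, e=sp−y=-1.55; I=-2.05, D=e−e_prev=-2.05; u=0·(-1.55)+1·(-2.05)+1/2·(-2.05)=-3.075; next y=-1/5·0.55+1·(-3.075)=-3.185
n=3: y=-3.185, sp=-1, e=sp−y=2.185; I=0.135, D=e−e_prev=3.735; u=0·2.185+1·0.135+1/2·3.735=2.0025; next y=-1/5·(-3.185)+1·2.0025=2.6395
n=4: y=2.6395, sp=-1, e=sp−y=-3.6395; I=-3.5045, D=e−e_prev=-5.8245; u=0·(-3.6395)+1·(-3.5045)+1/2·(-5.8245)=-6.41675; next y=-1/5·2.6395+1·(-6.41675)=-6.94465
n=5: y=-6.94465, sp=-1, e=sp−y=5.94465; I=2.44015, D=e−e_prev=9.58415; u=0·5.94465+1·2.44015+1/2·9.58415=7.232225; next y=-1/5·(-6.94465)+1·7.232225=8.621155
n=6: y=8.621155, sp=-1, e=sp−y=-9.621155; I=-7.181005, D=e−e_prev=-15.565805; u=0·(-9.621155)+1·(-7.181005)+1/2·(-15.565805)≈-14.963908; next y=-1/5·8.621155+1·(-14.963908)≈-16.688139
n=7: y≈-16.688139, sp=-1, e=sp−y≈15.688139; I≈8.507134, D=e−e_prev≈25.309294; u=0·15.688139+1·8.507134+1/2·25.309294≈21.161780; next y=-1/5·(-16.688139)+1·21.161780≈24.499408
n=8: y≈24.499408, sp=-1, e=sp−y≈-25.499408; I≈-16.992274, D=e−e_prev≈-41.187546; u=0·(-25.499408)+1·(-16.992274)+1/2·(-41.187546)≈-37.586048; next y=-1/5·24.499408+1·(-37.586048)≈-42.485929
n=9: y≈-42.485929, sp=-1, e=sp−y≈41.485929; I≈24.493655, D=e−e_prev≈66.985337; u=0·41.485929+1·24.493655+1/2·66.985337≈57.986323; next y=-1/5·(-42.485929)+1·57.986323≈66.483509

0 -1 -1.500 0.000
1 -1 0.250 -1.500
2 -1 -3.075 0.550
3 -1 2.003 -3.185
4 -1 -6.417 2.640
5 -1 7.232 -6.945
6 -1 -14.964 8.621
7 -1 21.162 -16.688
8 -1 -37.586 24.499
9 -1 57.986 -42.486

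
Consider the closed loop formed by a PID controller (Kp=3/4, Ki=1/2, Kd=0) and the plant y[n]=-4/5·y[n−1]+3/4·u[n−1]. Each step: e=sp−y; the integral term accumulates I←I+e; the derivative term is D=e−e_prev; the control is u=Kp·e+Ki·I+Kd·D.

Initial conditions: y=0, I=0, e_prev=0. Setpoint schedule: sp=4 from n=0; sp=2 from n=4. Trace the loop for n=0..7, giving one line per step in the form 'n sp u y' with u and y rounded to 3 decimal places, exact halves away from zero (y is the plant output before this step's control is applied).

(exact arithmetic carried between steps; '≈' marks a value shown rounded to 6 d.p. or computed from one; I and e_prev carry over from the previous line; the table rounds u and y to 3 d.p., halves away from zero)
n=0: y=0, sp=4, e=sp−y=4; I=4, D=e−e_prev=4; u=3/4·4+1/2·4+0·4=5; next y=-4/5·0+3/4·5=3.75
n=1: y=3.75, sp=4, e=sp−y=0.25; I=4.25, D=e−e_prev=-3.75; u=3/4·0.25+1/2·4.25+0·(-3.75)=2.3125; next y=-4/5·3.75+3/4·2.3125=-1.265625
n=2: y=-1.265625, sp=4, e=sp−y=5.265625; I=9.515625, D=e−e_prev=5.015625; u=3/4·5.265625+1/2·9.515625+0·5.015625≈8.707031; next y=-4/5·(-1.265625)+3/4·8.707031≈7.542773
n=3: y≈7.542773, sp=4, e=sp−y≈-3.542773; I≈5.972852, D=e−e_prev≈-8.808398; u=3/4·(-3.542773)+1/2·5.972852+0·(-8.808398)≈0.329346; next y=-4/5·7.542773+3/4·0.329346≈-5.787209
n=4: y≈-5.787209, sp=2, e=sp−y≈7.787209; I≈13.760061, D=e−e_prev≈11.329983; u=3/4·7.787209+1/2·13.760061+0·11.329983≈12.720438; next y=-4/5·(-5.787209)+3/4·12.720438≈14.170096
n=5: y≈14.170096, sp=2, e=sp−y≈-12.170096; I≈1.589965, D=e−e_prev≈-19.957305; u=3/4·(-12.170096)+1/2·1.589965+0·(-19.957305)≈-8.332589; next y=-4/5·14.170096+3/4·(-8.332589)≈-17.585519
n=6: y≈-17.585519, sp=2, e=sp−y≈19.585519; I≈21.175484, D=e−e_prev≈31.755614; u=3/4·19.585519+1/2·21.175484+0·31.755614≈25.276881; next y=-4/5·(-17.585519)+3/4·25.276881≈33.026075
n=7: y≈33.026075, sp=2, e=sp−y≈-31.026075; I≈-9.850592, D=e−e_prev≈-50.611594; u=3/4·(-31.026075)+1/2·(-9.850592)+0·(-50.611594)≈-28.194852; next y=-4/5·33.026075+3/4·(-28.194852)≈-47.567000

0 4 5.000 0.000
1 4 2.313 3.750
2 4 8.707 -1.266
3 4 0.329 7.543
4 2 12.720 -5.787
5 2 -8.333 14.170
6 2 25.277 -17.586
7 2 -28.195 33.026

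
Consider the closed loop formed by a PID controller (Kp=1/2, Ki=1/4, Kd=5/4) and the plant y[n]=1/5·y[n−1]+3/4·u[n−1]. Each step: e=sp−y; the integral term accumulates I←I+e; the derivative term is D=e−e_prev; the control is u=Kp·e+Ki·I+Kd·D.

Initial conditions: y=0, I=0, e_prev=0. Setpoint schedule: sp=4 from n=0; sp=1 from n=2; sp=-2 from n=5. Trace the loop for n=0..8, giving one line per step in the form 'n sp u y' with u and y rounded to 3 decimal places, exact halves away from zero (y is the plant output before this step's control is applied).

0 4 8.000 0.000
1 4 -8.000 6.000
2 1 14.600 -4.800
3 1 -23.280 9.990
4 1 43.864 -15.462
5 -2 -80.371 29.806
6 -2 140.257 -54.317
7 -2 -249.110 94.330
8 -2 437.208 -167.966

(exact arithmetic carried between steps; '≈' marks a value shown rounded to 6 d.p. or computed from one; I and e_prev carry over from the previous line; the table rounds u and y to 3 d.p., halves away from zero)
n=0: y=0, sp=4, e=sp−y=4; I=4, D=e−e_prev=4; u=1/2·4+1/4·4+5/4·4=8; next y=1/5·0+3/4·8=6
n=1: y=6, sp=4, e=sp−y=-2; I=2, D=e−e_prev=-6; u=1/2·(-2)+1/4·2+5/4·(-6)=-8; next y=1/5·6+3/4·(-8)=-4.8
n=2: y=-4.8, sp=1, e=sp−y=5.8; I=7.8, D=e−e_prev=7.8; u=1/2·5.8+1/4·7.8+5/4·7.8=14.6; next y=1/5·(-4.8)+3/4·14.6=9.99
n=3: y=9.99, sp=1, e=sp−y=-8.99; I=-1.19, D=e−e_prev=-14.79; u=1/2·(-8.99)+1/4·(-1.19)+5/4·(-14.79)=-23.28; next y=1/5·9.99+3/4·(-23.28)=-15.462
n=4: y=-15.462, sp=1, e=sp−y=16.462; I=15.272, D=e−e_prev=25.452; u=1/2·16.462+1/4·15.272+5/4·25.452=43.864; next y=1/5·(-15.462)+3/4·43.864=29.8056
n=5: y=29.8056, sp=-2, e=sp−y=-31.8056; I=-16.5336, D=e−e_prev=-48.2676; u=1/2·(-31.8056)+1/4·(-16.5336)+5/4·(-48.2676)=-80.3707; next y=1/5·29.8056+3/4·(-80.3707)=-54.316905
n=6: y=-54.316905, sp=-2, e=sp−y=52.316905; I=35.783305, D=e−e_prev=84.122505; u=1/2·52.316905+1/4·35.783305+5/4·84.122505=140.25741; next y=1/5·(-54.316905)+3/4·140.25741≈94.329677
n=7: y≈94.329677, sp=-2, e=sp−y≈-96.329677; I≈-60.546372, D=e−e_prev≈-148.646582; u=1/2·(-96.329677)+1/4·(-60.546372)+5/4·(-148.646582)≈-249.109658; next y=1/5·94.329677+3/4·(-249.109658)≈-167.966308
n=8: y≈-167.966308, sp=-2, e=sp−y≈165.966308; I≈105.419937, D=e−e_prev≈262.295985; u=1/2·165.966308+1/4·105.419937+5/4·262.295985≈437.208119; next y=1/5·(-167.966308)+3/4·437.208119≈294.312828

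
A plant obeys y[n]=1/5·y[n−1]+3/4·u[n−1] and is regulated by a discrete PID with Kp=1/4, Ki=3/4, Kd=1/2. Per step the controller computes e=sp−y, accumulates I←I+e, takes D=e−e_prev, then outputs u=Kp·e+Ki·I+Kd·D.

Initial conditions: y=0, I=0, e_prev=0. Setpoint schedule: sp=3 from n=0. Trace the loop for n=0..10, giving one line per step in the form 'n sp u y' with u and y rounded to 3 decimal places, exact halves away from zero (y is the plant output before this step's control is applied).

(exact arithmetic carried between steps; '≈' marks a value shown rounded to 6 d.p. or computed from one; I and e_prev carry over from the previous line; the table rounds u and y to 3 d.p., halves away from zero)
n=0: y=0, sp=3, e=sp−y=3; I=3, D=e−e_prev=3; u=1/4·3+3/4·3+1/2·3=4.5; next y=1/5·0+3/4·4.5=3.375
n=1: y=3.375, sp=3, e=sp−y=-0.375; I=2.625, D=e−e_prev=-3.375; u=1/4·(-0.375)+3/4·2.625+1/2·(-3.375)=0.1875; next y=1/5·3.375+3/4·0.1875=0.815625
n=2: y=0.815625, sp=3, e=sp−y=2.184375; I=4.809375, D=e−e_prev=2.559375; u=1/4·2.184375+3/4·4.809375+1/2·2.559375≈5.432813; next y=1/5·0.815625+3/4·5.432813≈4.237734
n=3: y≈4.237734, sp=3, e=sp−y≈-1.237734; I≈3.571641, D=e−e_prev≈-3.422109; u=1/4·(-1.237734)+3/4·3.571641+1/2·(-3.422109)≈0.658242; next y=1/5·4.237734+3/4·0.658242≈1.341229
n=4: y≈1.341229, sp=3, e=sp−y≈1.658771; I≈5.230412, D=e−e_prev≈2.896506; u=1/4·1.658771+3/4·5.230412+1/2·2.896506≈5.785755; next y=1/5·1.341229+3/4·5.785755≈4.607562
n=5: y≈4.607562, sp=3, e=sp−y≈-1.607562; I≈3.622850, D=e−e_prev≈-3.266333; u=1/4·(-1.607562)+3/4·3.622850+1/2·(-3.266333)≈0.682081; next y=1/5·4.607562+3/4·0.682081≈1.433073
n=6: y≈1.433073, sp=3, e=sp−y≈1.566927; I≈5.189777, D=e−e_prev≈3.174489; u=1/4·1.566927+3/4·5.189777+1/2·3.174489≈5.871309; next y=1/5·1.433073+3/4·5.871309≈4.690097
n=7: y≈4.690097, sp=3, e=sp−y≈-1.690097; I≈3.499681, D=e−e_prev≈-3.257024; u=1/4·(-1.690097)+3/4·3.499681+1/2·(-3.257024)≈0.573725; next y=1/5·4.690097+3/4·0.573725≈1.368313
n=8: y≈1.368313, sp=3, e=sp−y≈1.631687; I≈5.131368, D=e−e_prev≈3.321784; u=1/4·1.631687+3/4·5.131368+1/2·3.321784≈5.917340; next y=1/5·1.368313+3/4·5.917340≈4.711667
n=9: y≈4.711667, sp=3, e=sp−y≈-1.711667; I≈3.419701, D=e−e_prev≈-3.343355; u=1/4·(-1.711667)+3/4·3.419701+1/2·(-3.343355)≈0.465181; next y=1/5·4.711667+3/4·0.465181≈1.291219
n=10: y≈1.291219, sp=3, e=sp−y≈1.708781; I≈5.128481, D=e−e_prev≈3.420448; u=1/4·1.708781+3/4·5.128481+1/2·3.420448≈5.983780; next y=1/5·1.291219+3/4·5.983780≈4.746079

0 3 4.500 0.000
1 3 0.188 3.375
2 3 5.433 0.816
3 3 0.658 4.238
4 3 5.786 1.341
5 3 0.682 4.608
6 3 5.871 1.433
7 3 0.574 4.690
8 3 5.917 1.368
9 3 0.465 4.712
10 3 5.984 1.291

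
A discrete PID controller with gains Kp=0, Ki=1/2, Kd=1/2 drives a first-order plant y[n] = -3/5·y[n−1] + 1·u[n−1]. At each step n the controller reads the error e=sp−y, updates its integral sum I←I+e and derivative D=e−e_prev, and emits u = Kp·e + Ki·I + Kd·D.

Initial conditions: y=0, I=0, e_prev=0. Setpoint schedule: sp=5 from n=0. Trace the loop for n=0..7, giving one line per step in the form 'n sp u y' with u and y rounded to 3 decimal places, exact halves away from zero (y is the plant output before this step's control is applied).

0 5 5.000 0.000
1 5 0.000 5.000
2 5 10.500 -3.000
3 5 -4.800 12.300
4 5 23.680 -12.180
5 5 -23.138 30.988
6 5 58.171 -41.731
7 5 -79.763 83.209

(exact arithmetic carried between steps; '≈' marks a value shown rounded to 6 d.p. or computed from one; I and e_prev carry over from the previous line; the table rounds u and y to 3 d.p., halves away from zero)
n=0: y=0, sp=5, e=sp−y=5; I=5, D=e−e_prev=5; u=0·5+1/2·5+1/2·5=5; next y=-3/5·0+1·5=5
n=1: y=5, sp=5, e=sp−y=0; I=5, D=e−e_prev=-5; u=0·0+1/2·5+1/2·(-5)=0; next y=-3/5·5+1·0=-3
n=2: y=-3, sp=5, e=sp−y=8; I=13, D=e−e_prev=8; u=0·8+1/2·13+1/2·8=10.5; next y=-3/5·(-3)+1·10.5=12.3
n=3: y=12.3, sp=5, e=sp−y=-7.3; I=5.7, D=e−e_prev=-15.3; u=0·(-7.3)+1/2·5.7+1/2·(-15.3)=-4.8; next y=-3/5·12.3+1·(-4.8)=-12.18
n=4: y=-12.18, sp=5, e=sp−y=17.18; I=22.88, D=e−e_prev=24.48; u=0·17.18+1/2·22.88+1/2·24.48=23.68; next y=-3/5·(-12.18)+1·23.68=30.988
n=5: y=30.988, sp=5, e=sp−y=-25.988; I=-3.108, D=e−e_prev=-43.168; u=0·(-25.988)+1/2·(-3.108)+1/2·(-43.168)=-23.138; next y=-3/5·30.988+1·(-23.138)=-41.7308
n=6: y=-41.7308, sp=5, e=sp−y=46.7308; I=43.6228, D=e−e_prev=72.7188; u=0·46.7308+1/2·43.6228+1/2·72.7188=58.1708; next y=-3/5·(-41.7308)+1·58.1708=83.20928
n=7: y=83.20928, sp=5, e=sp−y=-78.20928; I=-34.58648, D=e−e_prev=-124.94008; u=0·(-78.20928)+1/2·(-34.58648)+1/2·(-124.94008)=-79.76328; next y=-3/5·83.20928+1·(-79.76328)=-129.688848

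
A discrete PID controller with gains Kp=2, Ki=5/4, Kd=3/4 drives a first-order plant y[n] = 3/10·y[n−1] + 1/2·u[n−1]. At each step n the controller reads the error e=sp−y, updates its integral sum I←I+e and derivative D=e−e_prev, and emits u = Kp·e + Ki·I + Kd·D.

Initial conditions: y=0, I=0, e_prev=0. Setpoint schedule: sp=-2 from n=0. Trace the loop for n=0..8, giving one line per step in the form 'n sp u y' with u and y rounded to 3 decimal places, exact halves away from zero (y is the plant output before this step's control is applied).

0 -2 -8.000 0.000
1 -2 7.000 -4.000
2 -2 -18.700 2.300
3 -2 24.490 -8.660
4 -2 -48.633 9.647
5 -2 74.816 -21.422
6 -2 -133.823 30.981
7 -2 218.647 -57.617
8 -2 -376.902 92.038

(exact arithmetic carried between steps; '≈' marks a value shown rounded to 6 d.p. or computed from one; I and e_prev carry over from the previous line; the table rounds u and y to 3 d.p., halves away from zero)
n=0: y=0, sp=-2, e=sp−y=-2; I=-2, D=e−e_prev=-2; u=2·(-2)+5/4·(-2)+3/4·(-2)=-8; next y=3/10·0+1/2·(-8)=-4
n=1: y=-4, sp=-2, e=sp−y=2; I=0, D=e−e_prev=4; u=2·2+5/4·0+3/4·4=7; next y=3/10·(-4)+1/2·7=2.3
n=2: y=2.3, sp=-2, e=sp−y=-4.3; I=-4.3, D=e−e_prev=-6.3; u=2·(-4.3)+5/4·(-4.3)+3/4·(-6.3)=-18.7; next y=3/10·2.3+1/2·(-18.7)=-8.66
n=3: y=-8.66, sp=-2, e=sp−y=6.66; I=2.36, D=e−e_prev=10.96; u=2·6.66+5/4·2.36+3/4·10.96=24.49; next y=3/10·(-8.66)+1/2·24.49=9.647
n=4: y=9.647, sp=-2, e=sp−y=-11.647; I=-9.287, D=e−e_prev=-18.307; u=2·(-11.647)+5/4·(-9.287)+3/4·(-18.307)=-48.633; next y=3/10·9.647+1/2·(-48.633)=-21.4224
n=5: y=-21.4224, sp=-2, e=sp−y=19.4224; I=10.1354, D=e−e_prev=31.0694; u=2·19.4224+5/4·10.1354+3/4·31.0694=74.8161; next y=3/10·(-21.4224)+1/2·74.8161=30.98133
n=6: y=30.98133, sp=-2, e=sp−y=-32.98133; I=-22.84593, D=e−e_prev=-52.40373; u=2·(-32.98133)+5/4·(-22.84593)+3/4·(-52.40373)=-133.82287; next y=3/10·30.98133+1/2·(-133.82287)=-57.617036
n=7: y=-57.617036, sp=-2, e=sp−y=55.617036; I=32.771106, D=e−e_prev=88.598366; u=2·55.617036+5/4·32.771106+3/4·88.598366=218.646729; next y=3/10·(-57.617036)+1/2·218.646729≈92.038254
n=8: y≈92.038254, sp=-2, e=sp−y≈-94.038254; I≈-61.267148, D=e−e_prev≈-149.655290; u=2·(-94.038254)+5/4·(-61.267148)+3/4·(-149.655290)≈-376.901909; next y=3/10·92.038254+1/2·(-376.901909)≈-160.839479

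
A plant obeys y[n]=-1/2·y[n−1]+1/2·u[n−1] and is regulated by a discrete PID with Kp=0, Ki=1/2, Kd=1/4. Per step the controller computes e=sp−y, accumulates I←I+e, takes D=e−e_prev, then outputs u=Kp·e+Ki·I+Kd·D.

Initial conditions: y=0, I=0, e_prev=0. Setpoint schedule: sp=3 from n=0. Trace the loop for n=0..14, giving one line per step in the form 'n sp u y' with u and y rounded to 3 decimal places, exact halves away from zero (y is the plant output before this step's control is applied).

0 3 2.250 0.000
1 3 2.156 1.125
2 3 3.832 0.516
3 3 4.065 1.658
4 3 5.363 1.203
5 3 5.490 2.080
6 3 6.450 1.705
7 3 6.503 2.372
8 3 7.214 2.066
9 3 7.223 2.574
10 3 7.751 2.324
11 3 7.734 2.713
12 3 8.127 2.511
13 3 8.098 2.808
14 3 8.391 2.645

(exact arithmetic carried between steps; '≈' marks a value shown rounded to 6 d.p. or computed from one; I and e_prev carry over from the previous line; the table rounds u and y to 3 d.p., halves away from zero)
n=0: y=0, sp=3, e=sp−y=3; I=3, D=e−e_prev=3; u=0·3+1/2·3+1/4·3=2.25; next y=-1/2·0+1/2·2.25=1.125
n=1: y=1.125, sp=3, e=sp−y=1.875; I=4.875, D=e−e_prev=-1.125; u=0·1.875+1/2·4.875+1/4·(-1.125)=2.15625; next y=-1/2·1.125+1/2·2.15625=0.515625
n=2: y=0.515625, sp=3, e=sp−y=2.484375; I=7.359375, D=e−e_prev=0.609375; u=0·2.484375+1/2·7.359375+1/4·0.609375≈3.832031; next y=-1/2·0.515625+1/2·3.832031≈1.658203
n=3: y≈1.658203, sp=3, e=sp−y≈1.341797; I≈8.701172, D=e−e_prev≈-1.142578; u=0·1.341797+1/2·8.701172+1/4·(-1.142578)≈4.064941; next y=-1/2·1.658203+1/2·4.064941≈1.203369
n=4: y≈1.203369, sp=3, e=sp−y≈1.796631; I≈10.497803, D=e−e_prev≈0.454834; u=0·1.796631+1/2·10.497803+1/4·0.454834≈5.362610; next y=-1/2·1.203369+1/2·5.362610≈2.079620
n=5: y≈2.079620, sp=3, e=sp−y≈0.920380; I≈11.418182, D=e−e_prev≈-0.876251; u=0·0.920380+1/2·11.418182+1/4·(-0.876251)≈5.490028; next y=-1/2·2.079620+1/2·5.490028≈1.705204
n=6: y≈1.705204, sp=3, e=sp−y≈1.294796; I≈12.712978, D=e−e_prev≈0.374416; u=0·1.294796+1/2·12.712978+1/4·0.374416≈6.450093; next y=-1/2·1.705204+1/2·6.450093≈2.372445
n=7: y≈2.372445, sp=3, e=sp−y≈0.627555; I≈13.340534, D=e−e_prev≈-0.667241; u=0·0.627555+1/2·13.340534+1/4·(-0.667241)≈6.503457; next y=-1/2·2.372445+1/2·6.503457≈2.065506
n=8: y≈2.065506, sp=3, e=sp−y≈0.934494; I≈14.275028, D=e−e_prev≈0.306939; u=0·0.934494+1/2·14.275028+1/4·0.306939≈7.214248; next y=-1/2·2.065506+1/2·7.214248≈2.574371
n=9: y≈2.574371, sp=3, e=sp−y≈0.425629; I≈14.700656, D=e−e_prev≈-0.508865; u=0·0.425629+1/2·14.700656+1/4·(-0.508865)≈7.223112; next y=-1/2·2.574371+1/2·7.223112≈2.324370
n=10: y≈2.324370, sp=3, e=sp−y≈0.675630; I≈15.376286, D=e−e_prev≈0.250001; u=0·0.675630+1/2·15.376286+1/4·0.250001≈7.750643; next y=-1/2·2.324370+1/2·7.750643≈2.713136
n=11: y≈2.713136, sp=3, e=sp−y≈0.286864; I≈15.663150, D=e−e_prev≈-0.388766; u=0·0.286864+1/2·15.663150+1/4·(-0.388766)≈7.734383; next y=-1/2·2.713136+1/2·7.734383≈2.510623
n=12: y≈2.510623, sp=3, e=sp−y≈0.489377; I≈16.152526, D=e−e_prev≈0.202513; u=0·0.489377+1/2·16.152526+1/4·0.202513≈8.126891; next y=-1/2·2.510623+1/2·8.126891≈2.808134
n=13: y≈2.808134, sp=3, e=sp−y≈0.191866; I≈16.344392, D=e−e_prev≈-0.297511; u=0·0.191866+1/2·16.344392+1/4·(-0.297511)≈8.097818; next y=-1/2·2.808134+1/2·8.097818≈2.644842
n=14: y≈2.644842, sp=3, e=sp−y≈0.355158; I≈16.699550, D=e−e_prev≈0.163292; u=0·0.355158+1/2·16.699550+1/4·0.163292≈8.390598; next y=-1/2·2.644842+1/2·8.390598≈2.872878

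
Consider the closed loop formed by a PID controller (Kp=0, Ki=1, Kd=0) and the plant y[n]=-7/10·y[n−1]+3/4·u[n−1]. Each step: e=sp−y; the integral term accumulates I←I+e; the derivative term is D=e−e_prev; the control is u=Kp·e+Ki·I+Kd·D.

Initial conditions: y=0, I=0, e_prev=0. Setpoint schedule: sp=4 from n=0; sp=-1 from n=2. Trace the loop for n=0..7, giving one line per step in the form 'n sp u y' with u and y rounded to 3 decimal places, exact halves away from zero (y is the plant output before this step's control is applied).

0 4 4.000 0.000
1 4 5.000 3.000
2 -1 2.350 1.650
3 -1 0.743 0.608
4 -1 -0.389 0.132
5 -1 -1.005 -0.384
6 -1 -1.520 -0.485
7 -1 -1.720 -0.801

(exact arithmetic carried between steps; '≈' marks a value shown rounded to 6 d.p. or computed from one; I and e_prev carry over from the previous line; the table rounds u and y to 3 d.p., halves away from zero)
n=0: y=0, sp=4, e=sp−y=4; I=4, D=e−e_prev=4; u=0·4+1·4+0·4=4; next y=-7/10·0+3/4·4=3
n=1: y=3, sp=4, e=sp−y=1; I=5, D=e−e_prev=-3; u=0·1+1·5+0·(-3)=5; next y=-7/10·3+3/4·5=1.65
n=2: y=1.65, sp=-1, e=sp−y=-2.65; I=2.35, D=e−e_prev=-3.65; u=0·(-2.65)+1·2.35+0·(-3.65)=2.35; next y=-7/10·1.65+3/4·2.35=0.6075
n=3: y=0.6075, sp=-1, e=sp−y=-1.6075; I=0.7425, D=e−e_prev=1.0425; u=0·(-1.6075)+1·0.7425+0·1.0425=0.7425; next y=-7/10·0.6075+3/4·0.7425=0.131625
n=4: y=0.131625, sp=-1, e=sp−y=-1.131625; I=-0.389125, D=e−e_prev=0.475875; u=0·(-1.131625)+1·(-0.389125)+0·0.475875=-0.389125; next y=-7/10·0.131625+3/4·(-0.389125)≈-0.383981
n=5: y≈-0.383981, sp=-1, e=sp−y≈-0.616019; I≈-1.005144, D=e−e_prev≈0.515606; u=0·(-0.616019)+1·(-1.005144)+0·0.515606≈-1.005144; next y=-7/10·(-0.383981)+3/4·(-1.005144)≈-0.485071
n=6: y≈-0.485071, sp=-1, e=sp−y≈-0.514929; I≈-1.520073, D=e−e_prev≈0.101090; u=0·(-0.514929)+1·(-1.520073)+0·0.101090≈-1.520073; next y=-7/10·(-0.485071)+3/4·(-1.520073)≈-0.800505
n=7: y≈-0.800505, sp=-1, e=sp−y≈-0.199495; I≈-1.719568, D=e−e_prev≈0.315434; u=0·(-0.199495)+1·(-1.719568)+0·0.315434≈-1.719568; next y=-7/10·(-0.800505)+3/4·(-1.719568)≈-0.729322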